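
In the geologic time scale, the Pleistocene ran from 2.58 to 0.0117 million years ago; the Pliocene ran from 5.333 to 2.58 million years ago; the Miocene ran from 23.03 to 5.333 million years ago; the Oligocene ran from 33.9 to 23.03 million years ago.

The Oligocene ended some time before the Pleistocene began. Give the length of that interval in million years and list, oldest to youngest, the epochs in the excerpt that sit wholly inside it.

The Oligocene closes at 23.03 Ma and the Pleistocene opens at 2.58 Ma, so the interval is 23.03 − 2.58 = 20.45 Myr.
An epoch fits inside if it starts at or after 23.03 Ma and ends at or before 2.58 Ma; oldest first that gives Miocene, Pliocene.

20.45 million years; Miocene, Pliocene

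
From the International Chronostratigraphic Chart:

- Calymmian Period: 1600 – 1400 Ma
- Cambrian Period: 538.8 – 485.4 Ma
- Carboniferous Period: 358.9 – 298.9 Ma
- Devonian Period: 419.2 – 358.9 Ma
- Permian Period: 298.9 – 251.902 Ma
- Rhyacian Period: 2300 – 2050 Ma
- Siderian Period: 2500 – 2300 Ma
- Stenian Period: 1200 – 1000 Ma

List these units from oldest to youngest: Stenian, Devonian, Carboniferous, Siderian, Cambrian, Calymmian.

Siderian → Calymmian → Stenian → Cambrian → Devonian → Carboniferous

Read off each span (Ma): Stenian 1200–1000; Devonian 419.2–358.9; Carboniferous 358.9–298.9; Siderian 2500–2300; Cambrian 538.8–485.4; Calymmian 1600–1400.
Larger Ma is older, so oldest→youngest is Siderian, Calymmian, Stenian, Cambrian, Devonian, Carboniferous.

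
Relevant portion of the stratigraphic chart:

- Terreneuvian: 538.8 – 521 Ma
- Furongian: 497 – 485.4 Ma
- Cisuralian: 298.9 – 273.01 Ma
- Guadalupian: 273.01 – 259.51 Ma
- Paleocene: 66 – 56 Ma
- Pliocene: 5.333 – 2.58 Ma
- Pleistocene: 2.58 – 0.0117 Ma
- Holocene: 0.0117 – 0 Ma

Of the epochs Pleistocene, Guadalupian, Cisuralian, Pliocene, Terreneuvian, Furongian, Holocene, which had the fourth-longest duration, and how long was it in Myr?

Furongian, 11.6 million years

Start − end for each: Pleistocene 2.58 − 0.0117 = 2.5683; Guadalupian 273.01 − 259.51 = 13.5; Cisuralian 298.9 − 273.01 = 25.89; Pliocene 5.333 − 2.58 = 2.753; Terreneuvian 538.8 − 521 = 17.8; Furongian 497 − 485.4 = 11.6; Holocene 0.0117 − 0 = 0.0117.
Ranking these from longest: Cisuralian > Terreneuvian > Guadalupian > Furongian > Pliocene > Pleistocene > Holocene.
Position 4 in that ranking is Furongian, which lasted 11.6 Myr.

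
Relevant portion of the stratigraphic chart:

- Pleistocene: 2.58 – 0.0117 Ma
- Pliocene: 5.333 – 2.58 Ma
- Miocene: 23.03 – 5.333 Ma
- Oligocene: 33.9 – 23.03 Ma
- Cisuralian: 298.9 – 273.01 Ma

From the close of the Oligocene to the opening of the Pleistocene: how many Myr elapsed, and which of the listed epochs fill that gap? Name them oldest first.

End of Oligocene = 23.03 Ma; start of Pleistocene = 2.58 Ma.
Gap = 23.03 − 2.58 = 20.45 Myr.
Epochs wholly inside 23.03–2.58 Ma: Miocene (23.03–5.333), Pliocene (5.333–2.58).

20.45 million years; Miocene, Pliocene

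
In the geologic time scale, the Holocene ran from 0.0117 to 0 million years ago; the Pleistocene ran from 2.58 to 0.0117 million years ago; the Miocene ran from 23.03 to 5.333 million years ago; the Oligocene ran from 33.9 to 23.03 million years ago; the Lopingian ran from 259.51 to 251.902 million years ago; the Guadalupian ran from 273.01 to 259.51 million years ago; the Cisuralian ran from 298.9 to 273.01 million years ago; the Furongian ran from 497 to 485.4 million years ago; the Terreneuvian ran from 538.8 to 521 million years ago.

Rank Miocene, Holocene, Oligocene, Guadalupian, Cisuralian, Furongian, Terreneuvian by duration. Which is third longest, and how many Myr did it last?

Durations: Miocene 17.697; Holocene 0.0117; Oligocene 10.87; Guadalupian 13.5; Cisuralian 25.89; Furongian 11.6; Terreneuvian 17.8 Myr.
Sorted longest-first: Cisuralian (25.89), Terreneuvian (17.8), Miocene (17.697), Guadalupian (13.5), Furongian (11.6), Oligocene (10.87), Holocene (0.0117).
The third longest is Miocene at 17.697 Myr.

Miocene, 17.697 million years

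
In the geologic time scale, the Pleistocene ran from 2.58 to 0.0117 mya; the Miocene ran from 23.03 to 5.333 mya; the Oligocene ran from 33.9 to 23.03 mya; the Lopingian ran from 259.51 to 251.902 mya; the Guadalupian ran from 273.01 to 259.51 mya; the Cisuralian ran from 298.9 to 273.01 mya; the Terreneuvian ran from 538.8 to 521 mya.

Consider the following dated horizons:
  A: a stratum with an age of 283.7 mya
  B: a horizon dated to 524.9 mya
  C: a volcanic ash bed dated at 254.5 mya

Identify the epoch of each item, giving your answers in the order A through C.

A: 283.7 Ma lies in 298.9–273.01 Ma, so Cisuralian.
B: 524.9 Ma lies in 538.8–521 Ma, so Terreneuvian.
C: 254.5 Ma lies in 259.51–251.902 Ma, so Lopingian.

A — Cisuralian; B — Terreneuvian; C — Lopingian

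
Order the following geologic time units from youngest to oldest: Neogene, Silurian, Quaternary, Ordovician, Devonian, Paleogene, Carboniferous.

Quaternary → Neogene → Paleogene → Carboniferous → Devonian → Silurian → Ordovician

Group by era (each group listed oldest first) — Paleozoic: Ordovician, Silurian, Devonian, Carboniferous; Cenozoic: Paleogene, Neogene, Quaternary. The eras run Paleozoic → Mesozoic → Cenozoic. Concatenating the groups in that era order and then reversing gives youngest to oldest.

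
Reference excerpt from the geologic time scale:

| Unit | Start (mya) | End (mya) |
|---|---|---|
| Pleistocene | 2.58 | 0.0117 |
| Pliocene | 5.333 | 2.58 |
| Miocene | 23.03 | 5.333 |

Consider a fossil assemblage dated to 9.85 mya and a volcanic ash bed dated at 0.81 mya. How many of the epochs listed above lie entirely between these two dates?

9.85 Ma sits inside the Miocene (23.03–5.333) and 0.81 Ma inside the Pleistocene (2.58–0.0117); neither of those is wholly between the two dates.
The listed epochs lying completely between them are Pliocene — 1 in all.

1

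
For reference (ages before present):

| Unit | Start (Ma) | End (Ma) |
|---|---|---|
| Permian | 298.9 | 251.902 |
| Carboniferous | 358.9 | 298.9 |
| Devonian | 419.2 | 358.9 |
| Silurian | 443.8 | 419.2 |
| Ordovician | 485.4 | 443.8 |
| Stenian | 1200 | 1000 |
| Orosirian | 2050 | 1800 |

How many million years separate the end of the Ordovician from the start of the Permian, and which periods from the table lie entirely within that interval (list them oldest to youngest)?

The Ordovician closes at 443.8 Ma and the Permian opens at 298.9 Ma, so the interval is 443.8 − 298.9 = 144.9 Myr.
A period fits inside if it starts at or after 443.8 Ma and ends at or before 298.9 Ma; oldest first that gives Silurian, Devonian, Carboniferous.

144.9 million years; Silurian, Devonian, Carboniferous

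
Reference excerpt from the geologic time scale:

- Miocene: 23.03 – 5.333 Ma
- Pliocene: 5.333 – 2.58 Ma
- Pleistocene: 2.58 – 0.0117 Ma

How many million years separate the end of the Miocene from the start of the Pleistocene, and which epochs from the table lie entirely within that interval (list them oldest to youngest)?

2.753 million years; Pliocene

The Miocene closes at 5.333 Ma and the Pleistocene opens at 2.58 Ma, so the interval is 5.333 − 2.58 = 2.753 Myr.
An epoch fits inside if it starts at or after 5.333 Ma and ends at or before 2.58 Ma; oldest first that gives Pliocene.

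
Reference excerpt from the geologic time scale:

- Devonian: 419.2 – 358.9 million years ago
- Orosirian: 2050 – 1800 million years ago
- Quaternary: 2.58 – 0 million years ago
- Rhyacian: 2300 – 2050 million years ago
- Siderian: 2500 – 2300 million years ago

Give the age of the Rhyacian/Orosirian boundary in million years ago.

The Rhyacian ends and the Orosirian begins at 2050 million years ago.

2050 million years ago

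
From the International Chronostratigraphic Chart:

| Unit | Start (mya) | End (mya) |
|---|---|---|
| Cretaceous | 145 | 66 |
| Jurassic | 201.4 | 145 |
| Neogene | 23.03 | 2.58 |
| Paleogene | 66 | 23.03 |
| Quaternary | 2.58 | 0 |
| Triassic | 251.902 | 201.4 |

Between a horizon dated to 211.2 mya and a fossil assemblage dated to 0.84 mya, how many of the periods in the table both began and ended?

4

211.2 Ma sits inside the Triassic (251.902–201.4) and 0.84 Ma inside the Quaternary (2.58–0); neither of those is wholly between the two dates.
The listed periods lying completely between them are Jurassic, Cretaceous, Paleogene, Neogene — 4 in all.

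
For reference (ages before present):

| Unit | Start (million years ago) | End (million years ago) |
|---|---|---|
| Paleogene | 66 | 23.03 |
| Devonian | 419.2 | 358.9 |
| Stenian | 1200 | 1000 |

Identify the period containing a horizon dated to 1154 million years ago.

Stenian

1154 Ma lies between 1200 and 1000 Ma, so it falls in the Stenian.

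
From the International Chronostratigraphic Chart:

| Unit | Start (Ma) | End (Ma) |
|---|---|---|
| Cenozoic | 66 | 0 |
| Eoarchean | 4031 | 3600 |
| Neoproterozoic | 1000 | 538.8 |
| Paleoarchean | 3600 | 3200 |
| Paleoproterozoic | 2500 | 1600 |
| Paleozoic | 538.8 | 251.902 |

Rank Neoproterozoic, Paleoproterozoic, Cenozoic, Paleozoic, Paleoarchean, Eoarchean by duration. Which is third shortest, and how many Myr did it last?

Durations: Neoproterozoic 461.2; Paleoproterozoic 900; Cenozoic 66; Paleozoic 286.898; Paleoarchean 400; Eoarchean 431 Myr.
Sorted shortest-first: Cenozoic (66), Paleozoic (286.898), Paleoarchean (400), Eoarchean (431), Neoproterozoic (461.2), Paleoproterozoic (900).
The third shortest is Paleoarchean at 400 Myr.

Paleoarchean, 400 million years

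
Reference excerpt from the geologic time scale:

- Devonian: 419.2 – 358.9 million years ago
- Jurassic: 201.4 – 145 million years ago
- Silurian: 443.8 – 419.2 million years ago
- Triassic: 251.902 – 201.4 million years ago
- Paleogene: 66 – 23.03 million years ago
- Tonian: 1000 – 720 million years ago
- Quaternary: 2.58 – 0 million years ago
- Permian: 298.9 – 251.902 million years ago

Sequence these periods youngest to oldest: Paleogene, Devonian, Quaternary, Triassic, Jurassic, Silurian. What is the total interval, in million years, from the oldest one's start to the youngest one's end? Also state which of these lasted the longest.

Quaternary, Paleogene, Jurassic, Triassic, Devonian, Silurian; total span 443.8 Myr; longest is Devonian

Start ages (Ma): Silurian 443.8, Devonian 419.2, Triassic 251.902, Jurassic 201.4, Paleogene 66, Quaternary 2.58.
Ordered youngest to oldest: Quaternary, Paleogene, Jurassic, Triassic, Devonian, Silurian.
Span = 443.8 − 0 = 443.8 Myr.
Durations: Paleogene 42.97, Jurassic 56.4, Quaternary 2.58, Triassic 50.502, Silurian 24.6, Devonian 60.3 → longest is Devonian (60.3 Myr).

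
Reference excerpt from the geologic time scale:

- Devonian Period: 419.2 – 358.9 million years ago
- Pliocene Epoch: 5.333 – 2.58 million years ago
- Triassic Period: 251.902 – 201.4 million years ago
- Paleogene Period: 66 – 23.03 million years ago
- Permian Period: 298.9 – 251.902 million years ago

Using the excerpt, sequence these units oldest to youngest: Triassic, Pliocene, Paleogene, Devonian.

The oldest of these is Devonian (starts 419.2 Ma) and the youngest is Pliocene (ends 2.58 Ma).
In between, by decreasing start age: Triassic (251.902), Paleogene (66).

Devonian, Triassic, Paleogene, Pliocene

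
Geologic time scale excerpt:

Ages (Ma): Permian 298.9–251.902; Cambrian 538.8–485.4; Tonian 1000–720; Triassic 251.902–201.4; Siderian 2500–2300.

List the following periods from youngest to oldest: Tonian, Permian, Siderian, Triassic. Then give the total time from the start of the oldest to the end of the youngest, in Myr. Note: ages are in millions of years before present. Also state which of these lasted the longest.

From the excerpt: Tonian 1000–720; Permian 298.9–251.902; Siderian 2500–2300; Triassic 251.902–201.4 (Ma).
Larger Ma is earlier, so the oldest is Siderian and the youngest is Triassic; youngest to oldest: Triassic, Permian, Tonian, Siderian.
Oldest start 2500 minus youngest end 201.4 gives 2298.6 Myr overall.
Individual lengths (start − end): Siderian 200; Triassic 50.502; Permian 46.998; Tonian 280. The largest is Tonian at 280 Myr.

Triassic, Permian, Tonian, Siderian; total span 2298.6 Myr; longest is Tonian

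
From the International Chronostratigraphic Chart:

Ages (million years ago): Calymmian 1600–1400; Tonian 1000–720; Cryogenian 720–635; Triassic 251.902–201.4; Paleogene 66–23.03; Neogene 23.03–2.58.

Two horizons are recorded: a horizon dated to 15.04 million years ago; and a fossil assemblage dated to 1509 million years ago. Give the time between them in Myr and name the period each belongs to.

Elapsed time: 1509 − 15.04 = 1493.96 Myr.
15.04 Ma lies within 23.03–2.58 Ma: Neogene.
1509 Ma lies within 1600–1400 Ma: Calymmian.

1493.96 million years apart; the first in the Neogene, the second in the Calymmian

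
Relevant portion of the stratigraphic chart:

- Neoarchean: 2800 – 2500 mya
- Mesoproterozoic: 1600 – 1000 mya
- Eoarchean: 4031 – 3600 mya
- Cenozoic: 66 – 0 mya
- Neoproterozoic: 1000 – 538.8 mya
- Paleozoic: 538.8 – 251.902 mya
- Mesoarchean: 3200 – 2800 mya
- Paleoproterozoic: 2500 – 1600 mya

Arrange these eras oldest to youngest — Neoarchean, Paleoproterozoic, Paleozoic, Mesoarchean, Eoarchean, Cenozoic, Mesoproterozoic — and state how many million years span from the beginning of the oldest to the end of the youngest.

From the excerpt: Neoarchean 2800–2500; Paleoproterozoic 2500–1600; Paleozoic 538.8–251.902; Mesoarchean 3200–2800; Eoarchean 4031–3600; Cenozoic 66–0; Mesoproterozoic 1600–1000 (Ma).
Larger Ma is earlier, so the oldest is Eoarchean and the youngest is Cenozoic; oldest to youngest: Eoarchean, Mesoarchean, Neoarchean, Paleoproterozoic, Mesoproterozoic, Paleozoic, Cenozoic.
Oldest start 4031 minus youngest end 0 gives 4031 Myr overall.

Eoarchean → Mesoarchean → Neoarchean → Paleoproterozoic → Mesoproterozoic → Paleozoic → Cenozoic; total span 4031 Myr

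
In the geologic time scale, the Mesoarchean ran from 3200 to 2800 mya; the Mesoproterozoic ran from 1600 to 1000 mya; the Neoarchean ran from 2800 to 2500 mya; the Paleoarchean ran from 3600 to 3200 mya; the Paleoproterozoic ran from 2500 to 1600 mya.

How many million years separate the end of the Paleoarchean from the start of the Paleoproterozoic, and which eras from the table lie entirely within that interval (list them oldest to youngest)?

The Paleoarchean closes at 3200 Ma and the Paleoproterozoic opens at 2500 Ma, so the interval is 3200 − 2500 = 700 Myr.
An era fits inside if it starts at or after 3200 Ma and ends at or before 2500 Ma; oldest first that gives Mesoarchean, Neoarchean.

700 million years; Mesoarchean, Neoarchean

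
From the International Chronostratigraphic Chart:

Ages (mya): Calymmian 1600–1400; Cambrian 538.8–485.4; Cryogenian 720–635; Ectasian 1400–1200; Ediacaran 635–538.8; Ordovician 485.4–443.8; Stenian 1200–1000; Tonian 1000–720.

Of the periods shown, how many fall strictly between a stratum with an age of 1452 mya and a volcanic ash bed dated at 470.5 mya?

The older date is 1452 Ma and the younger is 470.5 Ma.
Periods with start < 1452 and end > 470.5 Ma: Ectasian (1400–1200), Stenian (1200–1000), Tonian (1000–720), Cryogenian (720–635), Ediacaran (635–538.8), Cambrian (538.8–485.4).
That is 6 complete periods.

6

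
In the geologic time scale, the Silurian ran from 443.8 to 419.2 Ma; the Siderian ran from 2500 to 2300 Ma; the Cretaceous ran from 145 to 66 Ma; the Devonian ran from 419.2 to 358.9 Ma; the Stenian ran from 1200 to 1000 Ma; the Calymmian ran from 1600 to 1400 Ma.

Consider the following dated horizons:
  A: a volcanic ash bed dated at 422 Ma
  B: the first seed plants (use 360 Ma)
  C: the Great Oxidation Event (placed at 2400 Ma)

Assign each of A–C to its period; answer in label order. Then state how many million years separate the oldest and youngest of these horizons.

A — Silurian; B — Devonian; C — Siderian; span 2040 million years

Match each age against the start–end ranges in the excerpt: A = 422 Ma → Silurian (443.8–419.2); B = 360 Ma → Devonian (419.2–358.9); C = 2400 Ma → Siderian (2500–2300).
The largest age is 2400 Ma and the smallest is 360 Ma; their difference is 2040 Myr.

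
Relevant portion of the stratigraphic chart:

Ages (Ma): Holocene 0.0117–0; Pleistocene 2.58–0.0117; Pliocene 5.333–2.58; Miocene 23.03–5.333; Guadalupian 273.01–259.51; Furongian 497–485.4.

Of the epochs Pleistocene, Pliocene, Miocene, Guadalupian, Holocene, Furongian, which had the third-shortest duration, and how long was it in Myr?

Pliocene, 2.753 million years

Start − end for each: Pleistocene 2.58 − 0.0117 = 2.5683; Pliocene 5.333 − 2.58 = 2.753; Miocene 23.03 − 5.333 = 17.697; Guadalupian 273.01 − 259.51 = 13.5; Holocene 0.0117 − 0 = 0.0117; Furongian 497 − 485.4 = 11.6.
Ranking these from shortest: Holocene < Pleistocene < Pliocene < Furongian < Guadalupian < Miocene.
Position 3 in that ranking is Pliocene, which lasted 2.753 Myr.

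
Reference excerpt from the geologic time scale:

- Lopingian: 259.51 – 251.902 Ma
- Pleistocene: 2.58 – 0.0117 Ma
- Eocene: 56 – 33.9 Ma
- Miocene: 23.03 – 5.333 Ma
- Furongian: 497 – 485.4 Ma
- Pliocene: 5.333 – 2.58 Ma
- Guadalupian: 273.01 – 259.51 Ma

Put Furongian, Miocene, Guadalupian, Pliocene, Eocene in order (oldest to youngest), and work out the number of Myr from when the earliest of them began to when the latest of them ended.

From the excerpt: Furongian 497–485.4; Miocene 23.03–5.333; Guadalupian 273.01–259.51; Pliocene 5.333–2.58; Eocene 56–33.9 (Ma).
Larger Ma is earlier, so the oldest is Furongian and the youngest is Pliocene; oldest to youngest: Furongian, Guadalupian, Eocene, Miocene, Pliocene.
Oldest start 497 minus youngest end 2.58 gives 494.42 Myr overall.

Furongian → Guadalupian → Eocene → Miocene → Pliocene; total span 494.42 Myr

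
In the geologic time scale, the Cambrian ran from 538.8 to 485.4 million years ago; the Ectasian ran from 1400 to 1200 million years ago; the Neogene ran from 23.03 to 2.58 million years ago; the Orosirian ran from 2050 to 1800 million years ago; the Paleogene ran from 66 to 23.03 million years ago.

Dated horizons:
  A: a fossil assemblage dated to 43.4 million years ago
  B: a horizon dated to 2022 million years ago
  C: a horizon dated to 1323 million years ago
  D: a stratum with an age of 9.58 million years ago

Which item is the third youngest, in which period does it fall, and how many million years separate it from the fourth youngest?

Smaller Ma means younger, so youngest first: D 9.58 < A 43.4 < C 1323 < B 2022.
Counting 3 along gives C (1323 Ma); the excerpt puts that inside the Ectasian, 1400–1200 Ma.
Next in line is B (2022 Ma), and 2022 − 1323 = 699 Myr.

C, in the Ectasian; 699 million years to B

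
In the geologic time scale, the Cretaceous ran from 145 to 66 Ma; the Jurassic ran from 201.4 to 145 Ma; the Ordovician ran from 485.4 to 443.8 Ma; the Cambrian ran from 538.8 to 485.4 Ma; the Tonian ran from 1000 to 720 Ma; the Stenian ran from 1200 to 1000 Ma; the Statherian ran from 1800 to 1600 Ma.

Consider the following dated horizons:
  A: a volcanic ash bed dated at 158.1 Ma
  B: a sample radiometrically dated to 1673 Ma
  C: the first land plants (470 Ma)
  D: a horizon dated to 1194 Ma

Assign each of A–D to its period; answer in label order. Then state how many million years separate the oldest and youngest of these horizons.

A — Jurassic; B — Statherian; C — Ordovician; D — Stenian; span 1514.9 million years

A: 158.1 Ma lies in 201.4–145 Ma, so Jurassic.
B: 1673 Ma lies in 1800–1600 Ma, so Statherian.
C: 470 Ma lies in 485.4–443.8 Ma, so Ordovician.
D: 1194 Ma lies in 1200–1000 Ma, so Stenian.
Oldest = 1673 Ma, youngest = 158.1 Ma → span 1514.9 Myr.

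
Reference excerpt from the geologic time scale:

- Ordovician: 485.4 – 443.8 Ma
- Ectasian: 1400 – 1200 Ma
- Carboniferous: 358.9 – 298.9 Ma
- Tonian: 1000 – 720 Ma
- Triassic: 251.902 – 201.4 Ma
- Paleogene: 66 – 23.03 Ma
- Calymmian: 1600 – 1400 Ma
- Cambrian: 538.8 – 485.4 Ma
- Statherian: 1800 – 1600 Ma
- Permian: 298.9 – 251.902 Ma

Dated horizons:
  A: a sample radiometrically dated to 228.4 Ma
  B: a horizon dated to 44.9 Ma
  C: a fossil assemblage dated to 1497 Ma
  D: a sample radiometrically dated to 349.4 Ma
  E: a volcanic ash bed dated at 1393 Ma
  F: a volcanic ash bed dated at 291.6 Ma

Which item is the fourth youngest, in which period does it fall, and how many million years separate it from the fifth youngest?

D, in the Carboniferous; 1043.6 million years to E

Smaller Ma means younger, so youngest first: B 44.9 < A 228.4 < F 291.6 < D 349.4 < E 1393 < C 1497.
Counting 4 along gives D (349.4 Ma); the excerpt puts that inside the Carboniferous, 358.9–298.9 Ma.
Next in line is E (1393 Ma), and 1393 − 349.4 = 1043.6 Myr.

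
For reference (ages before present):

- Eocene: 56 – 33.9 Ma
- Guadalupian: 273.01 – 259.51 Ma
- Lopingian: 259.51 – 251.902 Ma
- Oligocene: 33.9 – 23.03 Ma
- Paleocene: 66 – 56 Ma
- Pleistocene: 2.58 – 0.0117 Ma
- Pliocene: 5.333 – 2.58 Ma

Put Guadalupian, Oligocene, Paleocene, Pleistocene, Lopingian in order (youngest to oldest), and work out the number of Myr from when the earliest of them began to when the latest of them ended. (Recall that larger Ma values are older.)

Pleistocene → Oligocene → Paleocene → Lopingian → Guadalupian; total span 272.9983 Myr

From the excerpt: Guadalupian 273.01–259.51; Oligocene 33.9–23.03; Paleocene 66–56; Pleistocene 2.58–0.0117; Lopingian 259.51–251.902 (Ma).
Larger Ma is earlier, so the oldest is Guadalupian and the youngest is Pleistocene; youngest to oldest: Pleistocene, Oligocene, Paleocene, Lopingian, Guadalupian.
Oldest start 273.01 minus youngest end 0.0117 gives 272.9983 Myr overall.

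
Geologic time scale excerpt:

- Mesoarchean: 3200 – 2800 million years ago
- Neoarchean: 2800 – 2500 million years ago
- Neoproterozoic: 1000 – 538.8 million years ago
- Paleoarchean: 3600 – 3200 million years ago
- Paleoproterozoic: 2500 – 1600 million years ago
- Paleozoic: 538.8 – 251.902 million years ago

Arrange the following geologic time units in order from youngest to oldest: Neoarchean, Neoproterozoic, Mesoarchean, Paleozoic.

Paleozoic, Neoproterozoic, Neoarchean, Mesoarchean

Read off each span (Ma): Neoarchean 2800–2500; Neoproterozoic 1000–538.8; Mesoarchean 3200–2800; Paleozoic 538.8–251.902.
Larger Ma is older, so oldest→youngest is Mesoarchean, Neoarchean, Neoproterozoic, Paleozoic; reverse it for youngest→oldest.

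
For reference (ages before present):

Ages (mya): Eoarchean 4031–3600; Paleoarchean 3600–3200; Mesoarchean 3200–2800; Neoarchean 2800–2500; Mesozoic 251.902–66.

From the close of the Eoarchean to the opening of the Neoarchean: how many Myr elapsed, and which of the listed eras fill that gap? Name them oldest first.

800 million years; Paleoarchean, Mesoarchean

The Eoarchean closes at 3600 Ma and the Neoarchean opens at 2800 Ma, so the interval is 3600 − 2800 = 800 Myr.
An era fits inside if it starts at or after 3600 Ma and ends at or before 2800 Ma; oldest first that gives Paleoarchean, Mesoarchean.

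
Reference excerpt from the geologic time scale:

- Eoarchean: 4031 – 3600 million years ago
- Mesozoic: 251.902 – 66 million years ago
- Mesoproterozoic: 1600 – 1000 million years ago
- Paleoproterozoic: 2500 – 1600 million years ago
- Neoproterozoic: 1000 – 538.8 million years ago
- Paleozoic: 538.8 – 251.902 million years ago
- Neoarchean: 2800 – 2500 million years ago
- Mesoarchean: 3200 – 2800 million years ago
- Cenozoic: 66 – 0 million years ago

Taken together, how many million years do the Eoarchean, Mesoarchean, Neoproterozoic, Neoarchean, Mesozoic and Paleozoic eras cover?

Duration is start − end for each: (4031 − 3600) + (3200 − 2800) + (1000 − 538.8) + (2800 − 2500) + (251.902 − 66) + (538.8 − 251.902).
That is 431 + 400 + 461.2 + 300 + 185.902 + 286.898, which totals 2065 million years.

2065 million years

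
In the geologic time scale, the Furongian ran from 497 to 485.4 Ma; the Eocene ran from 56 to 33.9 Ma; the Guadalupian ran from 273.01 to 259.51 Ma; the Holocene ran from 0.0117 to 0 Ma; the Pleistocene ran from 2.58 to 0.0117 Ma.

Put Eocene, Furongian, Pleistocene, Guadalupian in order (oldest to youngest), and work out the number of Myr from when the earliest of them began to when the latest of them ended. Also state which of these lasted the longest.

Furongian, Guadalupian, Eocene, Pleistocene; total span 496.9883 Myr; longest is Eocene

Start ages (Ma): Furongian 497, Guadalupian 273.01, Eocene 56, Pleistocene 2.58.
Ordered oldest to youngest: Furongian, Guadalupian, Eocene, Pleistocene.
Span = 497 − 0.0117 = 496.9883 Myr.
Durations: Guadalupian 13.5, Furongian 11.6, Eocene 22.1, Pleistocene 2.5683 → longest is Eocene (22.1 Myr).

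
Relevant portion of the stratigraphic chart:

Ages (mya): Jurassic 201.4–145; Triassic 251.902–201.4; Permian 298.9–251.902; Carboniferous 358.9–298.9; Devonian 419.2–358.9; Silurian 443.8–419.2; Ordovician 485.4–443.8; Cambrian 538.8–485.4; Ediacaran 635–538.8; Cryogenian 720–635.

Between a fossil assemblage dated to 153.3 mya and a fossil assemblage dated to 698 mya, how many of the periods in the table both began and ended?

698 Ma sits inside the Cryogenian (720–635) and 153.3 Ma inside the Jurassic (201.4–145); neither of those is wholly between the two dates.
The listed periods lying completely between them are Ediacaran, Cambrian, Ordovician, Silurian, Devonian, Carboniferous, Permian, Triassic — 8 in all.

8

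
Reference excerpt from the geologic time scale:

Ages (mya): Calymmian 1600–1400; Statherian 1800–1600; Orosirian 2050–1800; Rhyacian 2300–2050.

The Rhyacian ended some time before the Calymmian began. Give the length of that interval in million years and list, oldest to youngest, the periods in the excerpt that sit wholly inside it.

450 million years; Orosirian, Statherian

End of Rhyacian = 2050 Ma; start of Calymmian = 1600 Ma.
Gap = 2050 − 1600 = 450 Myr.
Periods wholly inside 2050–1600 Ma: Orosirian (2050–1800), Statherian (1800–1600).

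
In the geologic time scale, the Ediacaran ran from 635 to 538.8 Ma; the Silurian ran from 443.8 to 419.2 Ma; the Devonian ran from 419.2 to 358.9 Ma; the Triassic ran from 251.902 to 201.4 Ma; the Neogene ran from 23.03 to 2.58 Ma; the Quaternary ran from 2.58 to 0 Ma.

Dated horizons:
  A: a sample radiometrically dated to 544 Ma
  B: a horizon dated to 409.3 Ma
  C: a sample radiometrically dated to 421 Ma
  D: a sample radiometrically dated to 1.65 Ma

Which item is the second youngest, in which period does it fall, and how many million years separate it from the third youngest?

B, in the Devonian; 11.7 million years to C

Smaller Ma means younger, so youngest first: D 1.65 < B 409.3 < C 421 < A 544.
Counting 2 along gives B (409.3 Ma); the excerpt puts that inside the Devonian, 419.2–358.9 Ma.
Next in line is C (421 Ma), and 421 − 409.3 = 11.7 Myr.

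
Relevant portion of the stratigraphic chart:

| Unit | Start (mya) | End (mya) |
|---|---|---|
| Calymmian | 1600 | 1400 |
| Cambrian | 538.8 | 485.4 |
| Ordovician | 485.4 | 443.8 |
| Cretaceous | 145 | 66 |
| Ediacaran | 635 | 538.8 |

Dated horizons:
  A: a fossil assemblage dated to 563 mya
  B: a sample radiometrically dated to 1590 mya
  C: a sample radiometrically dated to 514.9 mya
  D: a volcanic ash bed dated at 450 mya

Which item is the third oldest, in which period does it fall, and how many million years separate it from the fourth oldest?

C, in the Cambrian; 64.9 million years to D

Larger Ma means older, so oldest first: B 1590 > A 563 > C 514.9 > D 450.
Counting 3 along gives C (514.9 Ma); the excerpt puts that inside the Cambrian, 538.8–485.4 Ma.
Next in line is D (450 Ma), and 514.9 − 450 = 64.9 Myr.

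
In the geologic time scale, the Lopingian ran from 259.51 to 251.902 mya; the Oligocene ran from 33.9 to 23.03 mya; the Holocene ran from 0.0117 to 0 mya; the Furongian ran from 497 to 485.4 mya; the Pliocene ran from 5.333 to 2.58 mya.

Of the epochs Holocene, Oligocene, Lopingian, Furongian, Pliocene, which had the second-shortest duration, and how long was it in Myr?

Start − end for each: Holocene 0.0117 − 0 = 0.0117; Oligocene 33.9 − 23.03 = 10.87; Lopingian 259.51 − 251.902 = 7.608; Furongian 497 − 485.4 = 11.6; Pliocene 5.333 − 2.58 = 2.753.
Ranking these from shortest: Holocene < Pliocene < Lopingian < Oligocene < Furongian.
Position 2 in that ranking is Pliocene, which lasted 2.753 Myr.

Pliocene, 2.753 million years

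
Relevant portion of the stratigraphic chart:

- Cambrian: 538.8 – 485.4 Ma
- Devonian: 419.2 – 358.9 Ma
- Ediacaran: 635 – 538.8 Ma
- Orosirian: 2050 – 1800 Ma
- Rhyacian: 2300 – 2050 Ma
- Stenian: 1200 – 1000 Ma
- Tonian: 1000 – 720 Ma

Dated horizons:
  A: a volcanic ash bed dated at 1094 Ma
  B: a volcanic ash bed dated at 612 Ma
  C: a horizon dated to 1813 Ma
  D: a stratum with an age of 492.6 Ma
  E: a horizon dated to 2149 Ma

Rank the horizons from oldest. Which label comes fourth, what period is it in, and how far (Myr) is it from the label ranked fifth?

B, in the Ediacaran; 119.4 million years to D

Larger Ma means older, so oldest first: E 2149 > C 1813 > A 1094 > B 612 > D 492.6.
Counting 4 along gives B (612 Ma); the excerpt puts that inside the Ediacaran, 635–538.8 Ma.
Next in line is D (492.6 Ma), and 612 − 492.6 = 119.4 Myr.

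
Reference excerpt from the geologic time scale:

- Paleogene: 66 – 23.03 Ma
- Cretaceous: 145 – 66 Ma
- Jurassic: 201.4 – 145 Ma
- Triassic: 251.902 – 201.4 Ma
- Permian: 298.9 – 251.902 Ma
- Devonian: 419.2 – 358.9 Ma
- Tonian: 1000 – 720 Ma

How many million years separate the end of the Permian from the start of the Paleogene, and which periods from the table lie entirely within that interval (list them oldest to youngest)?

End of Permian = 251.902 Ma; start of Paleogene = 66 Ma.
Gap = 251.902 − 66 = 185.902 Myr.
Periods wholly inside 251.902–66 Ma: Triassic (251.902–201.4), Jurassic (201.4–145), Cretaceous (145–66).

185.902 million years; Triassic, Jurassic, Cretaceous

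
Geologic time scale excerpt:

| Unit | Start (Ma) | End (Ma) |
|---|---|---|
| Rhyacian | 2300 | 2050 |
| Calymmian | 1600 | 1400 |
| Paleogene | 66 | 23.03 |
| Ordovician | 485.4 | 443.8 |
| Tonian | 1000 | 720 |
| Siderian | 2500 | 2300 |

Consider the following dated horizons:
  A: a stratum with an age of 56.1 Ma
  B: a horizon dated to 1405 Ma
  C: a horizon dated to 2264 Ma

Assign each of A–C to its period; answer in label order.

A — Paleogene; B — Calymmian; C — Rhyacian

Match each age against the start–end ranges in the excerpt: A = 56.1 Ma → Paleogene (66–23.03); B = 1405 Ma → Calymmian (1600–1400); C = 2264 Ma → Rhyacian (2300–2050).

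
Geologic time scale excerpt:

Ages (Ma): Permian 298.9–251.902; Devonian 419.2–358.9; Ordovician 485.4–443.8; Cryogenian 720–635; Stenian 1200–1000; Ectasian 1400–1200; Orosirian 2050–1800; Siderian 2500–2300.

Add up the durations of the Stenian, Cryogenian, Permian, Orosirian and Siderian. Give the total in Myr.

781.998 million years

Each duration: Stenian = 200; Cryogenian = 85; Permian = 46.998; Orosirian = 250; Siderian = 200.
Sum: 200 + 85 + 46.998 + 250 + 200 = 781.998 Myr.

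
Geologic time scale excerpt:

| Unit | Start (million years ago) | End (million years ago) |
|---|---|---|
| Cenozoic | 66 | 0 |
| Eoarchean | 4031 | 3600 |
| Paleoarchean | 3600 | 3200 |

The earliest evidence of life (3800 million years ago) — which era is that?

3800 Ma lies between 4031 and 3600 Ma, so it falls in the Eoarchean.

Eoarchean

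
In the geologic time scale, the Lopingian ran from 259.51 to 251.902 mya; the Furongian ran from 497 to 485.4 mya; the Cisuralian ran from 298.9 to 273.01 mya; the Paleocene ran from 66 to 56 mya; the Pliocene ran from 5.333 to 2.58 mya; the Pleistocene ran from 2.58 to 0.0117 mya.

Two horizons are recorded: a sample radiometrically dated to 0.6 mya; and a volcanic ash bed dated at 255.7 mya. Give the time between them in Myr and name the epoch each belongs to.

Elapsed time: 255.7 − 0.6 = 255.1 Myr.
0.6 Ma lies within 2.58–0.0117 Ma: Pleistocene.
255.7 Ma lies within 259.51–251.902 Ma: Lopingian.

255.1 million years apart; the first in the Pleistocene, the second in the Lopingian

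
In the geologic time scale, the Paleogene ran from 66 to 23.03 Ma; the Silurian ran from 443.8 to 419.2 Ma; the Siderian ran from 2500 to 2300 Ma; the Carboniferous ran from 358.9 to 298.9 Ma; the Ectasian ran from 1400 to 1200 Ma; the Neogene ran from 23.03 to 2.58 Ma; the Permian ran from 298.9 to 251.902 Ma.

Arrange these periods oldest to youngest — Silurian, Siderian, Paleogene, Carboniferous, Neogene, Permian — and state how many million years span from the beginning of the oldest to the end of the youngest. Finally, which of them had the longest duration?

Siderian → Silurian → Carboniferous → Permian → Paleogene → Neogene; total span 2497.42 Myr; longest is Siderian

Start ages (Ma): Siderian 2500, Silurian 443.8, Carboniferous 358.9, Permian 298.9, Paleogene 66, Neogene 23.03.
Ordered oldest to youngest: Siderian, Silurian, Carboniferous, Permian, Paleogene, Neogene.
Span = 2500 − 2.58 = 2497.42 Myr.
Durations: Siderian 200, Carboniferous 60, Paleogene 42.97, Neogene 20.45, Silurian 24.6, Permian 46.998 → longest is Siderian (200 Myr).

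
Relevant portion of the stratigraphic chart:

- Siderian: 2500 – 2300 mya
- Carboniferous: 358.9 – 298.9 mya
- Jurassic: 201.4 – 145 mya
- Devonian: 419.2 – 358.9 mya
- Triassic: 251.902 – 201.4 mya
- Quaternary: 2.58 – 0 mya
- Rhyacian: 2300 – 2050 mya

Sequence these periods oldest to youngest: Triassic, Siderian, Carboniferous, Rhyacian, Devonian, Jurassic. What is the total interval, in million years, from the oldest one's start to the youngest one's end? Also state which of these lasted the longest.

Siderian → Rhyacian → Devonian → Carboniferous → Triassic → Jurassic; total span 2355 Myr; longest is Rhyacian

Start ages (Ma): Siderian 2500, Rhyacian 2300, Devonian 419.2, Carboniferous 358.9, Triassic 251.902, Jurassic 201.4.
Ordered oldest to youngest: Siderian, Rhyacian, Devonian, Carboniferous, Triassic, Jurassic.
Span = 2500 − 145 = 2355 Myr.
Durations: Siderian 200, Rhyacian 250, Triassic 50.502, Jurassic 56.4, Carboniferous 60, Devonian 60.3 → longest is Rhyacian (250 Myr).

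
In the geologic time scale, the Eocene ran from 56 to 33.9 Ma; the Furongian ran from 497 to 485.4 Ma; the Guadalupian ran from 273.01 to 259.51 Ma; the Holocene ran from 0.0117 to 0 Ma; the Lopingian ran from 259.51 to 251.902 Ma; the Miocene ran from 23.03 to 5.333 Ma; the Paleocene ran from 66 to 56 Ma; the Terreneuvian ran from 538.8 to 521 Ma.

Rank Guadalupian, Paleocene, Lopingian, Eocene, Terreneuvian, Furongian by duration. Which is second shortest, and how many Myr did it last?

Durations: Guadalupian 13.5; Paleocene 10; Lopingian 7.608; Eocene 22.1; Terreneuvian 17.8; Furongian 11.6 Myr.
Sorted shortest-first: Lopingian (7.608), Paleocene (10), Furongian (11.6), Guadalupian (13.5), Terreneuvian (17.8), Eocene (22.1).
The second shortest is Paleocene at 10 Myr.

Paleocene, 10 million years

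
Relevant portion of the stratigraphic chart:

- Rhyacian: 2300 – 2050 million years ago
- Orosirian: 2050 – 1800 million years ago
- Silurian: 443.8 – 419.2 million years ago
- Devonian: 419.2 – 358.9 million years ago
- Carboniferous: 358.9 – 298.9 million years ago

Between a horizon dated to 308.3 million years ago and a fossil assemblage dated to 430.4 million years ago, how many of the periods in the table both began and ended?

The older date is 430.4 Ma and the younger is 308.3 Ma.
Periods with start < 430.4 and end > 308.3 Ma: Devonian (419.2–358.9).
That is 1 complete period.

1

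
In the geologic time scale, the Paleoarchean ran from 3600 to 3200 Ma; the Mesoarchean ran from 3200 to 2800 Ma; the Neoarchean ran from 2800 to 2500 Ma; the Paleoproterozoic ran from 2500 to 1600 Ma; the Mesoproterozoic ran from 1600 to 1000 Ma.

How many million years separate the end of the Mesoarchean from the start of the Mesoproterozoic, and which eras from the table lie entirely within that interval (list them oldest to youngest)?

End of Mesoarchean = 2800 Ma; start of Mesoproterozoic = 1600 Ma.
Gap = 2800 − 1600 = 1200 Myr.
Eras wholly inside 2800–1600 Ma: Neoarchean (2800–2500), Paleoproterozoic (2500–1600).

1200 million years; Neoarchean, Paleoproterozoic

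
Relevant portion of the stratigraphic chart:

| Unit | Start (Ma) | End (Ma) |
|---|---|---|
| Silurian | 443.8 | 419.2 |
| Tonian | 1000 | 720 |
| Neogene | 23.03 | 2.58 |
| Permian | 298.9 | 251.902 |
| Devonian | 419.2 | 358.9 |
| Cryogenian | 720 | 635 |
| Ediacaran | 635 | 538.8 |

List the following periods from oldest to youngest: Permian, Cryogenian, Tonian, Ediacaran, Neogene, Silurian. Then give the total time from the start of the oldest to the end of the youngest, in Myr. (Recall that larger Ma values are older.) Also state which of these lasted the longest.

Tonian, Cryogenian, Ediacaran, Silurian, Permian, Neogene; total span 997.42 Myr; longest is Tonian

From the excerpt: Permian 298.9–251.902; Cryogenian 720–635; Tonian 1000–720; Ediacaran 635–538.8; Neogene 23.03–2.58; Silurian 443.8–419.2 (Ma).
Larger Ma is earlier, so the oldest is Tonian and the youngest is Neogene; oldest to youngest: Tonian, Cryogenian, Ediacaran, Silurian, Permian, Neogene.
Oldest start 1000 minus youngest end 2.58 gives 997.42 Myr overall.
Individual lengths (start − end): Ediacaran 96.2; Permian 46.998; Neogene 20.45; Tonian 280; Silurian 24.6; Cryogenian 85. The largest is Tonian at 280 Myr.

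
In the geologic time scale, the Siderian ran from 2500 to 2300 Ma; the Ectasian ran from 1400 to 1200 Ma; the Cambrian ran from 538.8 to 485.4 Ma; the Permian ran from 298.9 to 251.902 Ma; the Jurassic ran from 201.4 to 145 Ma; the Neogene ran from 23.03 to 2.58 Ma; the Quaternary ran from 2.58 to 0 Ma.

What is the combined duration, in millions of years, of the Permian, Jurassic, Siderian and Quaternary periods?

Duration is start − end for each: (298.9 − 251.902) + (201.4 − 145) + (2500 − 2300) + (2.58 − 0).
That is 46.998 + 56.4 + 200 + 2.58, which totals 305.978 million years.

305.978 million years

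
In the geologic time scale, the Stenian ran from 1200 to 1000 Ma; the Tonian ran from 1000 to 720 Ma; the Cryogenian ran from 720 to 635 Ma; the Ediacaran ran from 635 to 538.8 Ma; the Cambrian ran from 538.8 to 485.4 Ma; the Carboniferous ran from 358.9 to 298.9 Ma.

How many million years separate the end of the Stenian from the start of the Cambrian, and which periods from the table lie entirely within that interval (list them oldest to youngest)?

461.2 million years; Tonian, Cryogenian, Ediacaran

The Stenian closes at 1000 Ma and the Cambrian opens at 538.8 Ma, so the interval is 1000 − 538.8 = 461.2 Myr.
A period fits inside if it starts at or after 1000 Ma and ends at or before 538.8 Ma; oldest first that gives Tonian, Cryogenian, Ediacaran.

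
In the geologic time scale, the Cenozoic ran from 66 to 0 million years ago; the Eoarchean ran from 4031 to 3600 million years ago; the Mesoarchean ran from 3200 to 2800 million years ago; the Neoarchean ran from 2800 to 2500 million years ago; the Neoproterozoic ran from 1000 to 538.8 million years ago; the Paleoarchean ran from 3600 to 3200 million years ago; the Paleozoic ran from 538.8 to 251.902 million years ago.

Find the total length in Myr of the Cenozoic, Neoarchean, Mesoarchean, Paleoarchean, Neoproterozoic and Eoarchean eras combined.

Duration is start − end for each: (66 − 0) + (2800 − 2500) + (3200 − 2800) + (3600 − 3200) + (1000 − 538.8) + (4031 − 3600).
That is 66 + 300 + 400 + 400 + 461.2 + 431, which totals 2058.2 million years.

2058.2 million years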